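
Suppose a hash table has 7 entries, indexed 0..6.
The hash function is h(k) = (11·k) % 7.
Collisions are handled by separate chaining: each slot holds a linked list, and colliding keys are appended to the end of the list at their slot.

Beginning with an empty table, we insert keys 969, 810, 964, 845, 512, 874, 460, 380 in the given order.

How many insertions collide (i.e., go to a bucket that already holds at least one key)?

969 -> bucket 5
810 -> bucket 6
964 -> bucket 6 (collision)
845 -> bucket 6 (collision)
512 -> bucket 4
874 -> bucket 3
460 -> bucket 6 (collision)
380 -> bucket 1
Final buckets:
0: .
1: 380
2: .
3: 874
4: 512
5: 969
6: 810 -> 964 -> 845 -> 460

3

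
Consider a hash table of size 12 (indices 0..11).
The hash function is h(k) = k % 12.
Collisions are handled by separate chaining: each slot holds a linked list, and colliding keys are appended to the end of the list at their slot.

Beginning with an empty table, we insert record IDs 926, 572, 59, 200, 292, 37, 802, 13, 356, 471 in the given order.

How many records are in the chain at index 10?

Insert 926: h=2, bucket 2 empty -> new chain.
Insert 572: h=8, bucket 8 empty -> new chain.
Insert 59: h=11, bucket 11 empty -> new chain.
Insert 200: h=8, bucket 8 nonempty -> append to chain.
Insert 292: h=4, bucket 4 empty -> new chain.
Insert 37: h=1, bucket 1 empty -> new chain.
Insert 802: h=10, bucket 10 empty -> new chain.
Insert 13: h=1, bucket 1 nonempty -> append to chain.
Insert 356: h=8, bucket 8 nonempty -> append to chain.
Insert 471: h=3, bucket 3 empty -> new chain.
Final buckets:
0: —
1: 37 -> 13
2: 926
3: 471
4: 292
5: —
6: —
7: —
8: 572 -> 200 -> 356
9: —
10: 802
11: 59

1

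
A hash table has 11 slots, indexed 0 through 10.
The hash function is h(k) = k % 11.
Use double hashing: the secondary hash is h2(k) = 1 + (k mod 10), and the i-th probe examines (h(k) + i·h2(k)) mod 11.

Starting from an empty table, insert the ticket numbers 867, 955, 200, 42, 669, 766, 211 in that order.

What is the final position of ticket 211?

6

867 hashes to 9; slot 9 is free => place at 9.
955 hashes to 9, h2=6; 9 taken => place at 4.
200 hashes to 2; slot 2 is free => place at 2.
42 hashes to 9, h2=3; 9 taken => place at 1.
669 hashes to 9, h2=10; 9 taken => place at 8.
766 hashes to 7; slot 7 is free => place at 7.
211 hashes to 2, h2=2; 2,4 taken => place at 6.
Table: [—, 42, 200, —, 955, —, 211, 766, 669, 867, —]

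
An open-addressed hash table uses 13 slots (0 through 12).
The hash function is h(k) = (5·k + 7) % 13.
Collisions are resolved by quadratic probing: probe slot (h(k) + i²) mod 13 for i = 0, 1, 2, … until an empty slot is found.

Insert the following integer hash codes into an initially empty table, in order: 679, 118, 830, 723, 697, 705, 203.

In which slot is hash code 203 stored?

11

Insert 679: h=9, slot 9 empty → index 9.
Insert 118: h=12, slot 12 empty → index 12.
Insert 830: h=10, slot 10 empty → index 10.
Insert 723: h=8, slot 8 empty → index 8.
Insert 697: h=8, slots 8,9,12 occupied → index 4.
Insert 705: h=9, slots 9,10 occupied → index 0.
Insert 203: h=8, slots 8,9,12,4 occupied → index 11.
Table: [705, -, -, -, 697, -, -, -, 723, 679, 830, 203, 118]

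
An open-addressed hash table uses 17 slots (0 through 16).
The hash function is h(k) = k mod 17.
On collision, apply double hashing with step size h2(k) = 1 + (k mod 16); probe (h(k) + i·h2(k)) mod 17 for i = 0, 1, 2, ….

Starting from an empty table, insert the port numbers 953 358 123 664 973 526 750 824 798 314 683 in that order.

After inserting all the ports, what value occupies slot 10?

953 hashes to 1; slot 1 is free -> place at 1.
358 hashes to 1, h2=7; 1 taken -> place at 8.
123 hashes to 4; slot 4 is free -> place at 4.
664 hashes to 1, h2=9; 1 taken -> place at 10.
973 hashes to 4, h2=14; 4,1 taken -> place at 15.
526 hashes to 16; slot 16 is free -> place at 16.
750 hashes to 2; slot 2 is free -> place at 2.
824 hashes to 8, h2=9; 8 taken -> place at 0.
798 hashes to 16, h2=15; 16 taken -> place at 14.
314 hashes to 8, h2=11; 8,2 taken -> place at 13.
683 hashes to 3; slot 3 is free -> place at 3.
Table: [824, 953, 750, 683, 123, ., ., ., 358, ., 664, ., ., 314, 798, 973, 526]

664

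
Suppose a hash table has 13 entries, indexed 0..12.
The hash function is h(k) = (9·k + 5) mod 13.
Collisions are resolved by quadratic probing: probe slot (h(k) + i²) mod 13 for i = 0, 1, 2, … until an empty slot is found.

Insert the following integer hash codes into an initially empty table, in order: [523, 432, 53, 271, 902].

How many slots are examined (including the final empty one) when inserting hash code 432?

523: h=6 => slot 6
432: h=6, probe 6,7 => slot 7
53: h=1 => slot 1
271: h=0 => slot 0
902: h=11 => slot 11
Table: [271, 53, ., ., ., ., 523, 432, ., ., ., 902, .]

2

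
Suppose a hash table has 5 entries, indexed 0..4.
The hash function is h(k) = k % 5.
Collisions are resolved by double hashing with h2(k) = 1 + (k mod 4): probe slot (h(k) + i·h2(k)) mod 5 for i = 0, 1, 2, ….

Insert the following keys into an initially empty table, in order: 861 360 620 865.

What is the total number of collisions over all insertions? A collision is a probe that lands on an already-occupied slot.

4

861: h=1 => slot 1
360: h=0 => slot 0
620: h=0, h2=1, probe 0,1,2 => slot 2
865: h=0, h2=2, probe 0,2,4 => slot 4
Table: [360, 861, 620, -, 865]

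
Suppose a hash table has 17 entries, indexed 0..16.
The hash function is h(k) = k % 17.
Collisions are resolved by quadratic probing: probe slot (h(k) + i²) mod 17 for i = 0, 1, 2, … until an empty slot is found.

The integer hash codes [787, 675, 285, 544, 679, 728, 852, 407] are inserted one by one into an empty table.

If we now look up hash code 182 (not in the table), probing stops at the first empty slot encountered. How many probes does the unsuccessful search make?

787: h=5 -> slot 5
675: h=12 -> slot 12
285: h=13 -> slot 13
544: h=0 -> slot 0
679: h=16 -> slot 16
728: h=14 -> slot 14
852: h=2 -> slot 2
407: h=16, probe 16,0,3 -> slot 3
Table: [544, ∅, 852, 407, ∅, 787, ∅, ∅, ∅, ∅, ∅, ∅, 675, 285, 728, ∅, 679]
Lookup 182: h=12, probe 12,13,16,4 → slot 4 empty, not found.

4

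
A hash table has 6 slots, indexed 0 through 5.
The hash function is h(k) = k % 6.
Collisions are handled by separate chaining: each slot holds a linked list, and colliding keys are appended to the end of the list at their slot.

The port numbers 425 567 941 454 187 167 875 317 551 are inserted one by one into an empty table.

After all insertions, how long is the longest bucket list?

6

Insert 425: h=5, bucket 5 empty → new chain.
Insert 567: h=3, bucket 3 empty → new chain.
Insert 941: h=5, bucket 5 nonempty → append to chain.
Insert 454: h=4, bucket 4 empty → new chain.
Insert 187: h=1, bucket 1 empty → new chain.
Insert 167: h=5, bucket 5 nonempty → append to chain.
Insert 875: h=5, bucket 5 nonempty → append to chain.
Insert 317: h=5, bucket 5 nonempty → append to chain.
Insert 551: h=5, bucket 5 nonempty → append to chain.
Final buckets:
0: ∅
1: 187
2: ∅
3: 567
4: 454
5: 425 -> 941 -> 167 -> 875 -> 317 -> 551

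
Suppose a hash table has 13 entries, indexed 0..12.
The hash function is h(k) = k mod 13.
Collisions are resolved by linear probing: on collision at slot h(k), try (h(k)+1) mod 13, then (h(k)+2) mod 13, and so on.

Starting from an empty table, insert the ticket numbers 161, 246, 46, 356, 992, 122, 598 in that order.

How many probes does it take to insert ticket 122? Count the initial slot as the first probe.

4

161: h=5 => slot 5
246: h=12 => slot 12
46: h=7 => slot 7
356: h=5, probe 5,6 => slot 6
992: h=4 => slot 4
122: h=5, probe 5,6,7,8 => slot 8
598: h=0 => slot 0
Table: [598, -, -, -, 992, 161, 356, 46, 122, -, -, -, 246]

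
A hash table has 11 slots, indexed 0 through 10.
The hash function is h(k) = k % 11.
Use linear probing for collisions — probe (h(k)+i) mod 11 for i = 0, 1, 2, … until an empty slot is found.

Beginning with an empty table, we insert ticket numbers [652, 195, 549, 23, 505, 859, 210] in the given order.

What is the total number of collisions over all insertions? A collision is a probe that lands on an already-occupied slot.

Insert 652: h=3, slot 3 empty -> index 3.
Insert 195: h=8, slot 8 empty -> index 8.
Insert 549: h=10, slot 10 empty -> index 10.
Insert 23: h=1, slot 1 empty -> index 1.
Insert 505: h=10, slot 10 occupied -> index 0.
Insert 859: h=1, slot 1 occupied -> index 2.
Insert 210: h=1, slots 1,2,3 occupied -> index 4.
Table: [505, 23, 859, 652, 210, ∅, ∅, ∅, 195, ∅, 549]

5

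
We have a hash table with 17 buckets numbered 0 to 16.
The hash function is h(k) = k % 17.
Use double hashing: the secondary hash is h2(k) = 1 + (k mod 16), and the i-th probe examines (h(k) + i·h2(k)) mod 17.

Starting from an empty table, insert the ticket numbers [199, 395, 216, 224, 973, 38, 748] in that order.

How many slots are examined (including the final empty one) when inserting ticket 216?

3

199: h=12 -> slot 12
395: h=4 -> slot 4
216: h=12, h2=9, probe 12,4,13 -> slot 13
224: h=3 -> slot 3
973: h=4, h2=14, probe 4,1 -> slot 1
38: h=4, h2=7, probe 4,11 -> slot 11
748: h=0 -> slot 0
Table: [748, 973, _, 224, 395, _, _, _, _, _, _, 38, 199, 216, _, _, _]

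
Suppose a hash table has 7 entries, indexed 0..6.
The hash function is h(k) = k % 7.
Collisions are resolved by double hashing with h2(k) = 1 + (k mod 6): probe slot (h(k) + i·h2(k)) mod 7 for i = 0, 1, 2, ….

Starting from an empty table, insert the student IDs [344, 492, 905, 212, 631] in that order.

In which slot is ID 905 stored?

0

344 hashes to 1; slot 1 is free -> place at 1.
492 hashes to 2; slot 2 is free -> place at 2.
905 hashes to 2, h2=6; 2,1 taken -> place at 0.
212 hashes to 2, h2=3; 2 taken -> place at 5.
631 hashes to 1, h2=2; 1 taken -> place at 3.
Table: [905, 344, 492, 631, ., 212, .]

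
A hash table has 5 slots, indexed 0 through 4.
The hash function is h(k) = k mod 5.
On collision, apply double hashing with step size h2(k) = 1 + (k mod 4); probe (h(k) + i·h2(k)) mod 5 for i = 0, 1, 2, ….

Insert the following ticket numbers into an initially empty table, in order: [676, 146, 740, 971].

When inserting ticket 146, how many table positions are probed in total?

676 hashes to 1; slot 1 is free => place at 1.
146 hashes to 1, h2=3; 1 taken => place at 4.
740 hashes to 0; slot 0 is free => place at 0.
971 hashes to 1, h2=4; 1,0,4 taken => place at 3.
Table: [740, 676, ∅, 971, 146]

2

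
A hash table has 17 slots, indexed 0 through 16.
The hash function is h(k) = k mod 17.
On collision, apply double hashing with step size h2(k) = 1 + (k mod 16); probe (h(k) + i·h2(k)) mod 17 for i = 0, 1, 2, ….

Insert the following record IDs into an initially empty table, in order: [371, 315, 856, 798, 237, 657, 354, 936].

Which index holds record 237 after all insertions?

371: h=14 → slot 14
315: h=9 → slot 9
856: h=6 → slot 6
798: h=16 → slot 16
237: h=16, h2=14, probe 16,13 → slot 13
657: h=11 → slot 11
354: h=14, h2=3, probe 14,0 → slot 0
936: h=1 → slot 1
Table: [354, 936, ∅, ∅, ∅, ∅, 856, ∅, ∅, 315, ∅, 657, ∅, 237, 371, ∅, 798]

13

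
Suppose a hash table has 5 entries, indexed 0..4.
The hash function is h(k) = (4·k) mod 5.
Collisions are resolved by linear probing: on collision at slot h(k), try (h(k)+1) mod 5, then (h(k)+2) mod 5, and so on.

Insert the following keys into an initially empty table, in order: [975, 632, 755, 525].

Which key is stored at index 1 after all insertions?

975 hashes to 0; slot 0 is free → place at 0.
632 hashes to 3; slot 3 is free → place at 3.
755 hashes to 0; 0 taken → place at 1.
525 hashes to 0; 0,1 taken → place at 2.
Table: [975, 755, 525, 632, _]

755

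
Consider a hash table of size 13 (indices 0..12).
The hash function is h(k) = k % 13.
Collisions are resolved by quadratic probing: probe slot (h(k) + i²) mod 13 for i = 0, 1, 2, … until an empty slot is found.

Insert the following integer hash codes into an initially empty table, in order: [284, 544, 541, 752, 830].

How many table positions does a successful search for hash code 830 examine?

4

Insert 284: h=11, slot 11 empty => index 11.
Insert 544: h=11, slot 11 occupied => index 12.
Insert 541: h=8, slot 8 empty => index 8.
Insert 752: h=11, slots 11,12 occupied => index 2.
Insert 830: h=11, slots 11,12,2 occupied => index 7.
Table: [∅, ∅, 752, ∅, ∅, ∅, ∅, 830, 541, ∅, ∅, 284, 544]
Lookup 830: h=11, probe 11,12,2,7 → found at 7.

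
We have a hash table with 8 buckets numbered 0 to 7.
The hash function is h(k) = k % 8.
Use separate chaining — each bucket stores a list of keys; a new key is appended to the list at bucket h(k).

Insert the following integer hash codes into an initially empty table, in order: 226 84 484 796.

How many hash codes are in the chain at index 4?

226 -> bucket 2
84 -> bucket 4
484 -> bucket 4 (collision)
796 -> bucket 4 (collision)
Final buckets:
0: _
1: _
2: 226
3: _
4: 84 -> 484 -> 796
5: _
6: _
7: _

3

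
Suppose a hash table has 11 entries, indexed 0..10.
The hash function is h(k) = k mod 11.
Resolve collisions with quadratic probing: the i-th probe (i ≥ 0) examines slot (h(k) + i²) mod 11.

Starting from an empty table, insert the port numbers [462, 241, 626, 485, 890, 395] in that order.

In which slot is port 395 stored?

4

Insert 462: h=0, slot 0 empty -> index 0.
Insert 241: h=10, slot 10 empty -> index 10.
Insert 626: h=10, slots 10,0 occupied -> index 3.
Insert 485: h=1, slot 1 empty -> index 1.
Insert 890: h=10, slots 10,0,3 occupied -> index 8.
Insert 395: h=10, slots 10,0,3,8 occupied -> index 4.
Table: [462, 485, -, 626, 395, -, -, -, 890, -, 241]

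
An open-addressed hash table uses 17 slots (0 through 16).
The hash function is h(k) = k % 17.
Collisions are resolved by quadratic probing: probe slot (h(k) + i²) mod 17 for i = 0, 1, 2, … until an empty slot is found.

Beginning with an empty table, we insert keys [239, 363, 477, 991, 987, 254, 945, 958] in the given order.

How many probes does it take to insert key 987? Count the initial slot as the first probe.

Insert 239: h=1, slot 1 empty → index 1.
Insert 363: h=6, slot 6 empty → index 6.
Insert 477: h=1, slot 1 occupied → index 2.
Insert 991: h=5, slot 5 empty → index 5.
Insert 987: h=1, slots 1,2,5 occupied → index 10.
Insert 254: h=16, slot 16 empty → index 16.
Insert 945: h=10, slot 10 occupied → index 11.
Insert 958: h=6, slot 6 occupied → index 7.
Table: [∅, 239, 477, ∅, ∅, 991, 363, 958, ∅, ∅, 987, 945, ∅, ∅, ∅, ∅, 254]

4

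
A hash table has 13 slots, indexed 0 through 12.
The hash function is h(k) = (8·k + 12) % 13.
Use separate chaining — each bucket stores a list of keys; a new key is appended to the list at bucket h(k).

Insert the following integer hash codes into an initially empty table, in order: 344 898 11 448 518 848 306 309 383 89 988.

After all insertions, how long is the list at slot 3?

1

Insert 344: h=8, bucket 8 empty → new chain.
Insert 898: h=7, bucket 7 empty → new chain.
Insert 11: h=9, bucket 9 empty → new chain.
Insert 448: h=8, bucket 8 nonempty → append to chain.
Insert 518: h=9, bucket 9 nonempty → append to chain.
Insert 848: h=10, bucket 10 empty → new chain.
Insert 306: h=3, bucket 3 empty → new chain.
Insert 309: h=1, bucket 1 empty → new chain.
Insert 383: h=8, bucket 8 nonempty → append to chain.
Insert 89: h=9, bucket 9 nonempty → append to chain.
Insert 988: h=12, bucket 12 empty → new chain.
Final buckets:
0: .
1: 309
2: .
3: 306
4: .
5: .
6: .
7: 898
8: 344 -> 448 -> 383
9: 11 -> 518 -> 89
10: 848
11: .
12: 988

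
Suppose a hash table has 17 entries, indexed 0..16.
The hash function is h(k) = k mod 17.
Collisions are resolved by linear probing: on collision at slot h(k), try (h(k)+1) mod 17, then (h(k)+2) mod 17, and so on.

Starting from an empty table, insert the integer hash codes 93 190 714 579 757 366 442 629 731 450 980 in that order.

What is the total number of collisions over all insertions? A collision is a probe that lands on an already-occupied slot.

16

93: h=8 => slot 8
190: h=3 => slot 3
714: h=0 => slot 0
579: h=1 => slot 1
757: h=9 => slot 9
366: h=9, probe 9,10 => slot 10
442: h=0, probe 0,1,2 => slot 2
629: h=0, probe 0,1,2,3,4 => slot 4
731: h=0, probe 0,1,2,3,4,5 => slot 5
450: h=8, probe 8,9,10,11 => slot 11
980: h=11, probe 11,12 => slot 12
Table: [714, 579, 442, 190, 629, 731, —, —, 93, 757, 366, 450, 980, —, —, —, —]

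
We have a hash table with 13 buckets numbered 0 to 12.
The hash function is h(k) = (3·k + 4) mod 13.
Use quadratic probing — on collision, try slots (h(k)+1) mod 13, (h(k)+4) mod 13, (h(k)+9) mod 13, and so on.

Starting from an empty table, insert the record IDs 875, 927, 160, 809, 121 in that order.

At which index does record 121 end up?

12

Insert 875: h=3, slot 3 empty => index 3.
Insert 927: h=3, slot 3 occupied => index 4.
Insert 160: h=3, slots 3,4 occupied => index 7.
Insert 809: h=0, slot 0 empty => index 0.
Insert 121: h=3, slots 3,4,7 occupied => index 12.
Table: [809, ., ., 875, 927, ., ., 160, ., ., ., ., 121]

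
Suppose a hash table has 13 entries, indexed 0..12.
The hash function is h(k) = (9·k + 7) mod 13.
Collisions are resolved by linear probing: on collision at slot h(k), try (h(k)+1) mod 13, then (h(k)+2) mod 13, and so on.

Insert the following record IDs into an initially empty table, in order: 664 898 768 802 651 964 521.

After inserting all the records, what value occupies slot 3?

Insert 664: h=3, slot 3 empty → index 3.
Insert 898: h=3, slot 3 occupied → index 4.
Insert 768: h=3, slots 3,4 occupied → index 5.
Insert 802: h=10, slot 10 empty → index 10.
Insert 651: h=3, slots 3,4,5 occupied → index 6.
Insert 964: h=12, slot 12 empty → index 12.
Insert 521: h=3, slots 3,4,5,6 occupied → index 7.
Table: [_, _, _, 664, 898, 768, 651, 521, _, _, 802, _, 964]

664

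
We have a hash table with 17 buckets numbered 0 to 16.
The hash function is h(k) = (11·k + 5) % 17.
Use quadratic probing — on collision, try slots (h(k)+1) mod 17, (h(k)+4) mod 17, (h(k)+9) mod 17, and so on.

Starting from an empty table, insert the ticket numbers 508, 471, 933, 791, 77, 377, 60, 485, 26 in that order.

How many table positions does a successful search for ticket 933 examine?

3

Insert 508: h=0, slot 0 empty => index 0.
Insert 471: h=1, slot 1 empty => index 1.
Insert 933: h=0, slots 0,1 occupied => index 4.
Insert 791: h=2, slot 2 empty => index 2.
Insert 77: h=2, slot 2 occupied => index 3.
Insert 377: h=4, slot 4 occupied => index 5.
Insert 60: h=2, slots 2,3 occupied => index 6.
Insert 485: h=2, slots 2,3,6 occupied => index 11.
Insert 26: h=2, slots 2,3,6,11,1 occupied => index 10.
Table: [508, 471, 791, 77, 933, 377, 60, ., ., ., 26, 485, ., ., ., ., .]
Lookup 933: h=0, probe 0,1,4 → found at 4.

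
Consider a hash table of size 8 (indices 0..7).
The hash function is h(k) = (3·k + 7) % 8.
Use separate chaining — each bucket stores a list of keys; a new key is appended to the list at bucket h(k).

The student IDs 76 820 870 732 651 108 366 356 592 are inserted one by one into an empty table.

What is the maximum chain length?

Insert 76: h=3, bucket 3 empty → new chain.
Insert 820: h=3, bucket 3 nonempty → append to chain.
Insert 870: h=1, bucket 1 empty → new chain.
Insert 732: h=3, bucket 3 nonempty → append to chain.
Insert 651: h=0, bucket 0 empty → new chain.
Insert 108: h=3, bucket 3 nonempty → append to chain.
Insert 366: h=1, bucket 1 nonempty → append to chain.
Insert 356: h=3, bucket 3 nonempty → append to chain.
Insert 592: h=7, bucket 7 empty → new chain.
Final buckets:
0: 651
1: 870 -> 366
2: ∅
3: 76 -> 820 -> 732 -> 108 -> 356
4: ∅
5: ∅
6: ∅
7: 592

5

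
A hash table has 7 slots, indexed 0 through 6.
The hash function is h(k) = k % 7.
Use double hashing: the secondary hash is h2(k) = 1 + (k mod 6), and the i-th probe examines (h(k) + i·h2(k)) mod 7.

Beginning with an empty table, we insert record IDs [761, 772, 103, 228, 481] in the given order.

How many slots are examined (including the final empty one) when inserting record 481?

5

Insert 761: h=5, slot 5 empty => index 5.
Insert 772: h=2, slot 2 empty => index 2.
Insert 103: h=5, h2=2, slot 5 occupied => index 0.
Insert 228: h=4, slot 4 empty => index 4.
Insert 481: h=5, h2=2, slots 5,0,2,4 occupied => index 6.
Table: [103, ., 772, ., 228, 761, 481]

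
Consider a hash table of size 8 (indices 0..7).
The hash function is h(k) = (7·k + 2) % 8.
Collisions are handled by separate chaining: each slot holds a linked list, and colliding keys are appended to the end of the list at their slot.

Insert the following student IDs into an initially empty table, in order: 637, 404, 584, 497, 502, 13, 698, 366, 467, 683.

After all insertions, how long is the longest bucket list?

2

637 → bucket 5
404 → bucket 6
584 → bucket 2
497 → bucket 1
502 → bucket 4
13 → bucket 5 (collision)
698 → bucket 0
366 → bucket 4 (collision)
467 → bucket 7
683 → bucket 7 (collision)
Final buckets:
0: 698
1: 497
2: 584
3: .
4: 502 -> 366
5: 637 -> 13
6: 404
7: 467 -> 683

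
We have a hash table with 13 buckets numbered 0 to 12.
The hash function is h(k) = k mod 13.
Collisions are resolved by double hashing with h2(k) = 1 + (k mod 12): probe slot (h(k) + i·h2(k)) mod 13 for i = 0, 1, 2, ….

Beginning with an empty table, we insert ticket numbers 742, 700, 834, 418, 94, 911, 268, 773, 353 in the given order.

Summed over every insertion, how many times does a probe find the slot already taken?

Insert 742: h=1, slot 1 empty → index 1.
Insert 700: h=11, slot 11 empty → index 11.
Insert 834: h=2, slot 2 empty → index 2.
Insert 418: h=2, h2=11, slot 2 occupied → index 0.
Insert 94: h=3, slot 3 empty → index 3.
Insert 911: h=1, h2=12, slots 1,0 occupied → index 12.
Insert 268: h=8, slot 8 empty → index 8.
Insert 773: h=6, slot 6 empty → index 6.
Insert 353: h=2, h2=6, slots 2,8,1 occupied → index 7.
Table: [418, 742, 834, 94, ., ., 773, 353, 268, ., ., 700, 911]

6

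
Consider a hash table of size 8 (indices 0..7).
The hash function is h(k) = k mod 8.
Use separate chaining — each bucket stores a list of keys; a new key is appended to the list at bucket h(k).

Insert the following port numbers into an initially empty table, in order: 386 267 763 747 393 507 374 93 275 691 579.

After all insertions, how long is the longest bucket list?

7

386 -> bucket 2
267 -> bucket 3
763 -> bucket 3 (collision)
747 -> bucket 3 (collision)
393 -> bucket 1
507 -> bucket 3 (collision)
374 -> bucket 6
93 -> bucket 5
275 -> bucket 3 (collision)
691 -> bucket 3 (collision)
579 -> bucket 3 (collision)
Final buckets:
0: —
1: 393
2: 386
3: 267 -> 763 -> 747 -> 507 -> 275 -> 691 -> 579
4: —
5: 93
6: 374
7: —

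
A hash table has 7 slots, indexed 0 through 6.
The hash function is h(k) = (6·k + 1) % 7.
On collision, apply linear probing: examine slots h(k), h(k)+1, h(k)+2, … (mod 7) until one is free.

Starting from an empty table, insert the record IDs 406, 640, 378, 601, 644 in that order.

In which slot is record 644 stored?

4

406: h=1 -> slot 1
640: h=5 -> slot 5
378: h=1, probe 1,2 -> slot 2
601: h=2, probe 2,3 -> slot 3
644: h=1, probe 1,2,3,4 -> slot 4
Table: [∅, 406, 378, 601, 644, 640, ∅]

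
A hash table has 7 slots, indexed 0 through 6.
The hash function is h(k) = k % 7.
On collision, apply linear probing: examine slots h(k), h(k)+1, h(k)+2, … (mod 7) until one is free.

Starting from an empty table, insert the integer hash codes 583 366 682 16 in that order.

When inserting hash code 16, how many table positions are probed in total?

4

Insert 583: h=2, slot 2 empty → index 2.
Insert 366: h=2, slot 2 occupied → index 3.
Insert 682: h=3, slot 3 occupied → index 4.
Insert 16: h=2, slots 2,3,4 occupied → index 5.
Table: [-, -, 583, 366, 682, 16, -]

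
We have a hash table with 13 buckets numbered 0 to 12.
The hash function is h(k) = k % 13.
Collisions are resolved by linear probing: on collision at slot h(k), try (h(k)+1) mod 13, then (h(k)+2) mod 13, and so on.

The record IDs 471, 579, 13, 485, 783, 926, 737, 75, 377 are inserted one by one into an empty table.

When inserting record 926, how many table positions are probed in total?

4

471 hashes to 3; slot 3 is free => place at 3.
579 hashes to 7; slot 7 is free => place at 7.
13 hashes to 0; slot 0 is free => place at 0.
485 hashes to 4; slot 4 is free => place at 4.
783 hashes to 3; 3,4 taken => place at 5.
926 hashes to 3; 3,4,5 taken => place at 6.
737 hashes to 9; slot 9 is free => place at 9.
75 hashes to 10; slot 10 is free => place at 10.
377 hashes to 0; 0 taken => place at 1.
Table: [13, 377, -, 471, 485, 783, 926, 579, -, 737, 75, -, -]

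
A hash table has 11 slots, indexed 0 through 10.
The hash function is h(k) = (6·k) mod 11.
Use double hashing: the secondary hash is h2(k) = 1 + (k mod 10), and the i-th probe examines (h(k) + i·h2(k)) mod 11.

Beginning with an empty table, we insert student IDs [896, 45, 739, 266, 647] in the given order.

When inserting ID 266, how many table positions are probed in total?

896: h=8 → slot 8
45: h=6 → slot 6
739: h=1 → slot 1
266: h=1, h2=7, probe 1,8,4 → slot 4
647: h=10 → slot 10
Table: [., 739, ., ., 266, ., 45, ., 896, ., 647]

3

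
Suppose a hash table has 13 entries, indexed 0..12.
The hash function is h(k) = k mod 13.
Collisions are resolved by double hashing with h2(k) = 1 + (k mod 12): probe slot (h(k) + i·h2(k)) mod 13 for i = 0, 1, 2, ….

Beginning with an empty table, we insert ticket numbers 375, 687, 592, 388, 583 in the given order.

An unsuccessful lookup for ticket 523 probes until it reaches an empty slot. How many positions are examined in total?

4

375 hashes to 11; slot 11 is free → place at 11.
687 hashes to 11, h2=4; 11 taken → place at 2.
592 hashes to 7; slot 7 is free → place at 7.
388 hashes to 11, h2=5; 11 taken → place at 3.
583 hashes to 11, h2=8; 11 taken → place at 6.
Table: [., ., 687, 388, ., ., 583, 592, ., ., ., 375, .]
Lookup 523: h=3, h2=8, probe 3,11,6,1 → slot 1 empty, not found.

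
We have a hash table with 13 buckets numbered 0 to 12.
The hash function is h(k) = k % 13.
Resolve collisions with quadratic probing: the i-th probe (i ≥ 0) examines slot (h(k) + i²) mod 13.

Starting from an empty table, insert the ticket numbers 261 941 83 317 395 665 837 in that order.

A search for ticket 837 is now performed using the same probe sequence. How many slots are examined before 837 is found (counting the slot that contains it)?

Insert 261: h=1, slot 1 empty -> index 1.
Insert 941: h=5, slot 5 empty -> index 5.
Insert 83: h=5, slot 5 occupied -> index 6.
Insert 317: h=5, slots 5,6 occupied -> index 9.
Insert 395: h=5, slots 5,6,9,1 occupied -> index 8.
Insert 665: h=2, slot 2 empty -> index 2.
Insert 837: h=5, slots 5,6,9,1,8 occupied -> index 4.
Table: [∅, 261, 665, ∅, 837, 941, 83, ∅, 395, 317, ∅, ∅, ∅]
Lookup 837: h=5, probe 5,6,9,1,8,4 → found at 4.

6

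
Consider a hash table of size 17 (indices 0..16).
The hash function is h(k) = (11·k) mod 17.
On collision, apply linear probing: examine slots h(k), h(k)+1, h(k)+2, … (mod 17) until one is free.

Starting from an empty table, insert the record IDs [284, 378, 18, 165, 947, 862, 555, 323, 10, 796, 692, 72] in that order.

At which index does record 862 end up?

16

284: h=13 => slot 13
378: h=10 => slot 10
18: h=11 => slot 11
165: h=13, probe 13,14 => slot 14
947: h=13, probe 13,14,15 => slot 15
862: h=13, probe 13,14,15,16 => slot 16
555: h=2 => slot 2
323: h=0 => slot 0
10: h=8 => slot 8
796: h=1 => slot 1
692: h=13, probe 13,14,15,16,0,1,2,3 => slot 3
72: h=10, probe 10,11,12 => slot 12
Table: [323, 796, 555, 692, —, —, —, —, 10, —, 378, 18, 72, 284, 165, 947, 862]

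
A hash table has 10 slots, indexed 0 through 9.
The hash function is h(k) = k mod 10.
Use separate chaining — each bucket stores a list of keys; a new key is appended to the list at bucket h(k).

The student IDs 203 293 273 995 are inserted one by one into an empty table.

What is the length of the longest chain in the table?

3

Insert 203: h=3, bucket 3 empty → new chain.
Insert 293: h=3, bucket 3 nonempty → append to chain.
Insert 273: h=3, bucket 3 nonempty → append to chain.
Insert 995: h=5, bucket 5 empty → new chain.
Final buckets:
0: —
1: —
2: —
3: 203 -> 293 -> 273
4: —
5: 995
6: —
7: —
8: —
9: —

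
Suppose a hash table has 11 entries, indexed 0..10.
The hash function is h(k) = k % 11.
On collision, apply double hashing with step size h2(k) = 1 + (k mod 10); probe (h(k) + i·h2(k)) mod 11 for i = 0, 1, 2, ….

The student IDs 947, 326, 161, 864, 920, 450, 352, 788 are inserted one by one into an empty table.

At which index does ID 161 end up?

9

947: h=1 => slot 1
326: h=7 => slot 7
161: h=7, h2=2, probe 7,9 => slot 9
864: h=6 => slot 6
920: h=7, h2=1, probe 7,8 => slot 8
450: h=10 => slot 10
352: h=0 => slot 0
788: h=7, h2=9, probe 7,5 => slot 5
Table: [352, 947, -, -, -, 788, 864, 326, 920, 161, 450]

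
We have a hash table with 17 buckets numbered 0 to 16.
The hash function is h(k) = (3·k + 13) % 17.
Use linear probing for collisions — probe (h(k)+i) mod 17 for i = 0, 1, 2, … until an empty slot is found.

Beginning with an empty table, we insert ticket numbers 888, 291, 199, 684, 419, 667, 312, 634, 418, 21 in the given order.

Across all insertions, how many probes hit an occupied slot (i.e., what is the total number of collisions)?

15

Insert 888: h=8, slot 8 empty => index 8.
Insert 291: h=2, slot 2 empty => index 2.
Insert 199: h=15, slot 15 empty => index 15.
Insert 684: h=8, slot 8 occupied => index 9.
Insert 419: h=12, slot 12 empty => index 12.
Insert 667: h=8, slots 8,9 occupied => index 10.
Insert 312: h=14, slot 14 empty => index 14.
Insert 634: h=11, slot 11 empty => index 11.
Insert 418: h=9, slots 9,10,11,12 occupied => index 13.
Insert 21: h=8, slots 8,9,10,11,12,13,14,15 occupied => index 16.
Table: [., ., 291, ., ., ., ., ., 888, 684, 667, 634, 419, 418, 312, 199, 21]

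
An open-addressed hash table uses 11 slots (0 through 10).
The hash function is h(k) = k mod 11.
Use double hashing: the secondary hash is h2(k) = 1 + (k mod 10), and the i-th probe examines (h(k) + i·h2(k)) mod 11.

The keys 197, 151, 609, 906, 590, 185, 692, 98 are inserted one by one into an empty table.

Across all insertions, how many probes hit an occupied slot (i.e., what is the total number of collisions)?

197: h=10 => slot 10
151: h=8 => slot 8
609: h=4 => slot 4
906: h=4, h2=7, probe 4,0 => slot 0
590: h=7 => slot 7
185: h=9 => slot 9
692: h=10, h2=3, probe 10,2 => slot 2
98: h=10, h2=9, probe 10,8,6 => slot 6
Table: [906, -, 692, -, 609, -, 98, 590, 151, 185, 197]

4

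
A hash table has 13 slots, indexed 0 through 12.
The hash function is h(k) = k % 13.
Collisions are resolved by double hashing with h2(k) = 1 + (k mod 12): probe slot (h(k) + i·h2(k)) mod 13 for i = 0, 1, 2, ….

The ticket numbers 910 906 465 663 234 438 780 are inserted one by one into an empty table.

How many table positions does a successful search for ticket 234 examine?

2

910: h=0 => slot 0
906: h=9 => slot 9
465: h=10 => slot 10
663: h=0, h2=4, probe 0,4 => slot 4
234: h=0, h2=7, probe 0,7 => slot 7
438: h=9, h2=7, probe 9,3 => slot 3
780: h=0, h2=1, probe 0,1 => slot 1
Table: [910, 780, ∅, 438, 663, ∅, ∅, 234, ∅, 906, 465, ∅, ∅]
Lookup 234: h=0, h2=7, probe 0,7 → found at 7.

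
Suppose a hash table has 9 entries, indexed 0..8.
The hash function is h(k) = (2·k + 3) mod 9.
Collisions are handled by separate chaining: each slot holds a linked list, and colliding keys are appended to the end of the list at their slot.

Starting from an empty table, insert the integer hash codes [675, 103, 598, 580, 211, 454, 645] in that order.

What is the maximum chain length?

Insert 675: h=3, bucket 3 empty -> new chain.
Insert 103: h=2, bucket 2 empty -> new chain.
Insert 598: h=2, bucket 2 nonempty -> append to chain.
Insert 580: h=2, bucket 2 nonempty -> append to chain.
Insert 211: h=2, bucket 2 nonempty -> append to chain.
Insert 454: h=2, bucket 2 nonempty -> append to chain.
Insert 645: h=6, bucket 6 empty -> new chain.
Final buckets:
0: -
1: -
2: 103 -> 598 -> 580 -> 211 -> 454
3: 675
4: -
5: -
6: 645
7: -
8: -

5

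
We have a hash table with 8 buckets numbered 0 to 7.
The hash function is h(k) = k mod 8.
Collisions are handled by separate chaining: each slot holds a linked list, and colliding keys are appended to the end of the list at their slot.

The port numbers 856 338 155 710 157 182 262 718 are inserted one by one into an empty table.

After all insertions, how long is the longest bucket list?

856 -> bucket 0
338 -> bucket 2
155 -> bucket 3
710 -> bucket 6
157 -> bucket 5
182 -> bucket 6 (collision)
262 -> bucket 6 (collision)
718 -> bucket 6 (collision)
Final buckets:
0: 856
1: -
2: 338
3: 155
4: -
5: 157
6: 710 -> 182 -> 262 -> 718
7: -

4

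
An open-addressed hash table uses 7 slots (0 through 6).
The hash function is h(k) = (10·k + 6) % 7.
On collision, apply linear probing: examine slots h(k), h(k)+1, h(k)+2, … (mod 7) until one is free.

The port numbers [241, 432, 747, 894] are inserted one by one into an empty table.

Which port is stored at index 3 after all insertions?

894

241: h=1 → slot 1
432: h=0 → slot 0
747: h=0, probe 0,1,2 → slot 2
894: h=0, probe 0,1,2,3 → slot 3
Table: [432, 241, 747, 894, ∅, ∅, ∅]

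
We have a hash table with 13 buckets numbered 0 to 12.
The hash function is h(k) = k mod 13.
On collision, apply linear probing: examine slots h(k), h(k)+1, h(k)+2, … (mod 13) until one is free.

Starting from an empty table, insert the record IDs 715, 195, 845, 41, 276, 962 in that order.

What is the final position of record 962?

5

Insert 715: h=0, slot 0 empty -> index 0.
Insert 195: h=0, slot 0 occupied -> index 1.
Insert 845: h=0, slots 0,1 occupied -> index 2.
Insert 41: h=2, slot 2 occupied -> index 3.
Insert 276: h=3, slot 3 occupied -> index 4.
Insert 962: h=0, slots 0,1,2,3,4 occupied -> index 5.
Table: [715, 195, 845, 41, 276, 962, ., ., ., ., ., ., .]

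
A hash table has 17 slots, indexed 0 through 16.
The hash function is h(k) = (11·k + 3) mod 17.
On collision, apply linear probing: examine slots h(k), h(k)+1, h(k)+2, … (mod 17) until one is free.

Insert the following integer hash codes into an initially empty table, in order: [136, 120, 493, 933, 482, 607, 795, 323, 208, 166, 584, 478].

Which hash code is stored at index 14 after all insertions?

136 hashes to 3; slot 3 is free → place at 3.
120 hashes to 14; slot 14 is free → place at 14.
493 hashes to 3; 3 taken → place at 4.
933 hashes to 15; slot 15 is free → place at 15.
482 hashes to 1; slot 1 is free → place at 1.
607 hashes to 16; slot 16 is free → place at 16.
795 hashes to 10; slot 10 is free → place at 10.
323 hashes to 3; 3,4 taken → place at 5.
208 hashes to 13; slot 13 is free → place at 13.
166 hashes to 10; 10 taken → place at 11.
584 hashes to 1; 1 taken → place at 2.
478 hashes to 8; slot 8 is free → place at 8.
Table: [-, 482, 584, 136, 493, 323, -, -, 478, -, 795, 166, -, 208, 120, 933, 607]

120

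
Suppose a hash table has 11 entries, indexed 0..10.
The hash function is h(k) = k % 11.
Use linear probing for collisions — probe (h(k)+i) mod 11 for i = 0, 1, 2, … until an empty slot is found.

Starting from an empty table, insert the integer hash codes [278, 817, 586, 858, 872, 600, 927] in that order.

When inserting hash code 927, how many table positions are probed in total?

6

278: h=3 -> slot 3
817: h=3, probe 3,4 -> slot 4
586: h=3, probe 3,4,5 -> slot 5
858: h=0 -> slot 0
872: h=3, probe 3,4,5,6 -> slot 6
600: h=6, probe 6,7 -> slot 7
927: h=3, probe 3,4,5,6,7,8 -> slot 8
Table: [858, —, —, 278, 817, 586, 872, 600, 927, —, —]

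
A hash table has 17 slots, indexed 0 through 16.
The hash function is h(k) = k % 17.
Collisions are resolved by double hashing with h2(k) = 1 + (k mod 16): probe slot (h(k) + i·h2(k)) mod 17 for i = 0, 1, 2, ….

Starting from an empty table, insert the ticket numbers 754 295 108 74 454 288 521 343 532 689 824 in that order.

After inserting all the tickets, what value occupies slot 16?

288

754 hashes to 6; slot 6 is free → place at 6.
295 hashes to 6, h2=8; 6 taken → place at 14.
108 hashes to 6, h2=13; 6 taken → place at 2.
74 hashes to 6, h2=11; 6 taken → place at 0.
454 hashes to 12; slot 12 is free → place at 12.
288 hashes to 16; slot 16 is free → place at 16.
521 hashes to 11; slot 11 is free → place at 11.
343 hashes to 3; slot 3 is free → place at 3.
532 hashes to 5; slot 5 is free → place at 5.
689 hashes to 9; slot 9 is free → place at 9.
824 hashes to 8; slot 8 is free → place at 8.
Table: [74, ., 108, 343, ., 532, 754, ., 824, 689, ., 521, 454, ., 295, ., 288]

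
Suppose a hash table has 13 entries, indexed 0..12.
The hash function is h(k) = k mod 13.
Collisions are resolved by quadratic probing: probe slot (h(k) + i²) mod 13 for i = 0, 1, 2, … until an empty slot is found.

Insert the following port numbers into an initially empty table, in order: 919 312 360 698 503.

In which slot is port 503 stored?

12

919: h=9 -> slot 9
312: h=0 -> slot 0
360: h=9, probe 9,10 -> slot 10
698: h=9, probe 9,10,0,5 -> slot 5
503: h=9, probe 9,10,0,5,12 -> slot 12
Table: [312, -, -, -, -, 698, -, -, -, 919, 360, -, 503]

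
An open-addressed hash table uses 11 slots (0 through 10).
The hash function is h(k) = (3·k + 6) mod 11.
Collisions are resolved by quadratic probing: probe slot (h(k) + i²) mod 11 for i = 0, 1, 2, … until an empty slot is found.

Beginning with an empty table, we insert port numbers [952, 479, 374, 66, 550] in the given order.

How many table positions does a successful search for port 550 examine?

952 hashes to 2; slot 2 is free -> place at 2.
479 hashes to 2; 2 taken -> place at 3.
374 hashes to 6; slot 6 is free -> place at 6.
66 hashes to 6; 6 taken -> place at 7.
550 hashes to 6; 6,7 taken -> place at 10.
Table: [—, —, 952, 479, —, —, 374, 66, —, —, 550]
Lookup 550: h=6, probe 6,7,10 → found at 10.

3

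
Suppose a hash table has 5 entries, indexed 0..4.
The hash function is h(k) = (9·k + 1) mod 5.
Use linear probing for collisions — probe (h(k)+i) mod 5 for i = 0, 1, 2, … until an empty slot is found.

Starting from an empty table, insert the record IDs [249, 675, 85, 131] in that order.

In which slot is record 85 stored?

Insert 249: h=2, slot 2 empty → index 2.
Insert 675: h=1, slot 1 empty → index 1.
Insert 85: h=1, slots 1,2 occupied → index 3.
Insert 131: h=0, slot 0 empty → index 0.
Table: [131, 675, 249, 85, _]

3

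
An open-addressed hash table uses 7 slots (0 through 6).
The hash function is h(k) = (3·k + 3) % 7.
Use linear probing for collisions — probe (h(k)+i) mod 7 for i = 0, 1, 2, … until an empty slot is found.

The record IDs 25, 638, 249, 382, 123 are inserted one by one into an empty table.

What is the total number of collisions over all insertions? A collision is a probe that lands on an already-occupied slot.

6

Insert 25: h=1, slot 1 empty -> index 1.
Insert 638: h=6, slot 6 empty -> index 6.
Insert 249: h=1, slot 1 occupied -> index 2.
Insert 382: h=1, slots 1,2 occupied -> index 3.
Insert 123: h=1, slots 1,2,3 occupied -> index 4.
Table: [—, 25, 249, 382, 123, —, 638]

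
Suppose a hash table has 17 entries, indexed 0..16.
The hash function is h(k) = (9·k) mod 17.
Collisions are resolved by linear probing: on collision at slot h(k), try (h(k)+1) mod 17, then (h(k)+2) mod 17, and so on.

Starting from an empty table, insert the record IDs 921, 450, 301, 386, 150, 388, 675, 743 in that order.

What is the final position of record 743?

921 hashes to 10; slot 10 is free => place at 10.
450 hashes to 4; slot 4 is free => place at 4.
301 hashes to 6; slot 6 is free => place at 6.
386 hashes to 6; 6 taken => place at 7.
150 hashes to 7; 7 taken => place at 8.
388 hashes to 7; 7,8 taken => place at 9.
675 hashes to 6; 6,7,8,9,10 taken => place at 11.
743 hashes to 6; 6,7,8,9,10,11 taken => place at 12.
Table: [-, -, -, -, 450, -, 301, 386, 150, 388, 921, 675, 743, -, -, -, -]

12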